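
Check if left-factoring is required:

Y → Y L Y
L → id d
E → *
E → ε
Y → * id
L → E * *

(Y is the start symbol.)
Left-factoring is needed when two productions for the same non-terminal
share a common prefix on the right-hand side.

Productions for Y:
  Y → Y L Y
  Y → * id
Productions for L:
  L → id d
  L → E * *
Productions for E:
  E → *
  E → ε

No common prefixes found.

Answer: No, left-factoring is not needed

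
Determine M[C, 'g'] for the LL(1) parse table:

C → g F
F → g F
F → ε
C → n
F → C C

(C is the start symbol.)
C → g F

To find M[C, 'g'], we find productions for C where 'g' is in the predict set (PREDICT(N → α) = (FIRST(α) \ {ε}) ∪ (FOLLOW(N) if α ⇒* ε)).

C → g F: PREDICT = { 'g' }
  'g' is in predict set, so this production goes in M[C, 'g']
C → n: PREDICT = { 'n' }

M[C, 'g'] = C → g F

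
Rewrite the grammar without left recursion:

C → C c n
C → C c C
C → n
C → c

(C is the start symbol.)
C → n C'
C → c C'
C' → c n C'
C' → c C C'
C' → ε

C is directly left-recursive. The standard transformation for
  A → A α₁ | ... | A α_m | β₁ | ... | β_n
is
  A  → β₁ A' | ... | β_n A'
  A' → α₁ A' | ... | α_m A' | ε

C → n becomes C → n C'
C → c becomes C → c C'
C → C c n becomes C' → c n C'
C → C c C becomes C' → c C C'
Add C' → ε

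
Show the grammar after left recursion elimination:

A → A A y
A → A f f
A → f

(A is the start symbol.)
A → f A'
A' → A y A'
A' → f f A'
A' → ε

A is directly left-recursive. The standard transformation for
  A → A α₁ | ... | A α_m | β₁ | ... | β_n
is
  A  → β₁ A' | ... | β_n A'
  A' → α₁ A' | ... | α_m A' | ε

A → f becomes A → f A'
A → A A y becomes A' → A y A'
A → A f f becomes A' → f f A'
Add A' → ε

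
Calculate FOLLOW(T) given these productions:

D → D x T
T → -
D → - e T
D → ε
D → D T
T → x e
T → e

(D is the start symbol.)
{ $, '-', 'e', 'x' }

To compute FOLLOW(T), find every occurrence of T on a right-hand side N → α T β: add FIRST(β) \ {ε}, and if β is empty or nullable also add FOLLOW(N). Iterate to a fixed point.

In D → D x T: T is at the end, add FOLLOW(D)
In D → - e T: T is at the end, add FOLLOW(D)
In D → D T: T is at the end, add FOLLOW(D)

The FOLLOW sets referred to above (computed the same way, to a fixed point):
  FOLLOW(D) = { $, '-', 'e', 'x' }

Taking the union: FOLLOW(T) = { $, '-', 'e', 'x' }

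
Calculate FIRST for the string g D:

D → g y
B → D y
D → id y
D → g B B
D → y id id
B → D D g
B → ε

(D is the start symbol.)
{ 'g' }

To compute FIRST(g D), process the symbols left to right:
Symbol g is a terminal. Add 'g' and stop.
FIRST(g D) = { 'g' }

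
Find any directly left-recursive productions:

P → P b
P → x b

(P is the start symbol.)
Yes, P is left-recursive

P → P b: LEFT RECURSIVE (starts with P)
P → x b: starts with x

The grammar has direct left recursion on: P.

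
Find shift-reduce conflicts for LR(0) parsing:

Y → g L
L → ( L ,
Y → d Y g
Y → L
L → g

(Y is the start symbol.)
Yes — I5: [L → g .] vs [L → . ( L ,]

Augment with Y' → Y and build the canonical LR(0) collection (I0 = CLOSURE({[Y' → . Y]}), then GOTO on every symbol after a dot until no new states appear). It has 12 states:
  I0: { [L → . ( L ,], [L → . g], [Y → . L], [Y → . d Y g], [Y → . g L], [Y' → . Y] }  — shift
  I1: { [L → ( . L ,], [L → . ( L ,], [L → . g] }  — shift
  I2: { [Y → L .] }  — reduce
  I3: { [Y' → Y .] }  — accept
  I4: { [L → . ( L ,], [L → . g], [Y → . L], [Y → . d Y g], [Y → . g L], [Y → d . Y g] }  — shift
  I5: { [L → . ( L ,], [L → . g], [L → g .], [Y → g . L] }  — shift, reduce
  I6: { [Y → g L .] }  — reduce
  I7: { [L → g .] }  — reduce
  I8: { [Y → d Y . g] }  — shift
  I9: { [Y → d Y g .] }  — reduce
  I10: { [L → ( L . ,] }  — shift
  I11: { [L → ( L , .] }  — reduce

I5 contains reduce item [L → g .] and shift items [L → . ( L ,], [L → . g] — shift-reduce conflict.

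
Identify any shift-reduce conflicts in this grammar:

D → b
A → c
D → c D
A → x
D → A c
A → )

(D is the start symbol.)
A shift-reduce conflict occurs when an LR(0) state has both:
  - a complete (reduce) item [A → α .] (dot at the end), and
  - a shift item [B → β . c γ] (dot before a terminal).

Augment with D' → D and build the canonical LR(0) collection (I0 = CLOSURE({[D' → . D]}), then GOTO on every symbol after a dot until no new states appear). It has 9 states:
  I0: { [A → . )], [A → . c], [A → . x], [D → . A c], [D → . b], [D → . c D], [D' → . D] }  — shift
  I1: { [A → ) .] }  — reduce
  I2: { [D → A . c] }  — shift
  I3: { [D' → D .] }  — accept
  I4: { [D → b .] }  — reduce
  I5: { [A → . )], [A → . c], [A → . x], [A → c .], [D → . A c], [D → . b], [D → . c D], [D → c . D] }  — shift, reduce
  I6: { [A → x .] }  — reduce
  I7: { [D → c D .] }  — reduce
  I8: { [D → A c .] }  — reduce

I5 contains reduce item [A → c .] and shift items [A → . )], [A → . c], [A → . x], [D → . b], [D → . c D] — shift-reduce conflict.

Answer: Yes — I5: [A → c .] vs [A → . )]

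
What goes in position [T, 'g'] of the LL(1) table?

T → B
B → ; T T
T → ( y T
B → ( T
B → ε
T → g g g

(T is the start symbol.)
To find M[T, 'g'], we find productions for T where 'g' is in the predict set (PREDICT(N → α) = (FIRST(α) \ {ε}) ∪ (FOLLOW(N) if α ⇒* ε)).

Relevant sets:
  FIRST(B) = { '(', ';', ε }
  FOLLOW(T) = { $, '(', ';', 'g' }

T → B: PREDICT = { $, '(', ';', 'g' }
  'g' is in predict set, so this production goes in M[T, 'g']
T → ( y T: PREDICT = { '(' }
T → g g g: PREDICT = { 'g' }
  'g' is in predict set, so this production goes in M[T, 'g']

M[T, 'g'] = T → B, T → g g g  (a multiply-defined cell — the grammar is not LL(1))

Answer: T → B, T → g g g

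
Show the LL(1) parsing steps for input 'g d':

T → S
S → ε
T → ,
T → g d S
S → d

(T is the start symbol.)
LL(1) parsing maintains a stack (initially the start symbol over $) and the input. At each step: if the stack top is a terminal, match it against the current input token; if it is a non-terminal N, replace it with the RHS of M[N, lookahead] (the unique production whose predict set contains the lookahead).

Stack is shown with the top on the left.

Stack    Input  Action
----------------------
T $      g d $  output T → g d S
g d S $  g d $  match 'g'
d S $    d $    match 'd'
S $      $      output S → ε
$        $      accept

The string is accepted.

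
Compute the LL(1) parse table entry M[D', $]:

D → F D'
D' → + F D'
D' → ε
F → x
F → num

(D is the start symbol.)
To find M[D', $], we find productions for D' where $ is in the predict set (PREDICT(N → α) = (FIRST(α) \ {ε}) ∪ (FOLLOW(N) if α ⇒* ε)).

Relevant sets:
  FOLLOW(D') = { $ }

D' → + F D': PREDICT = { '+' }
D' → ε: PREDICT = { $ }
  $ is in predict set, so this production goes in M[D', $]

M[D', $] = D' → ε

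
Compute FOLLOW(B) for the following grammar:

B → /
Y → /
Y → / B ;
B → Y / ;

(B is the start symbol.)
To compute FOLLOW(B), find every occurrence of B on a right-hand side N → α B β: add FIRST(β) \ {ε}, and if β is empty or nullable also add FOLLOW(N). Iterate to a fixed point.

B is the start symbol, so $ ∈ FOLLOW(B).
In Y → / B ;: B is followed by ';', add FIRST(';') \ {ε} = { ';' }

Taking the union: FOLLOW(B) = { $, ';' }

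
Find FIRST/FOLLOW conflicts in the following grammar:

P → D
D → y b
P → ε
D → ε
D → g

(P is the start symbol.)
Nullable non-terminals: D, P.
FIRST sets used below: FIRST(D) = { 'g', 'y', ε }

D: nullable alternative(s) D → ε; FOLLOW(D) = { $ }
  D → y b: FIRST \ {ε} = { 'y' } — disjoint from FOLLOW(D)
  D → ε: FIRST \ {ε} = { } — this is the only nullable alternative, skip
  D → g: FIRST \ {ε} = { 'g' } — disjoint from FOLLOW(D)

P: nullable alternative(s) P → D, P → ε; FOLLOW(P) = { $ }
  P → D: FIRST \ {ε} = { 'g', 'y' } — disjoint from FOLLOW(P)
  P → ε: FIRST \ {ε} = { } — disjoint from FOLLOW(P)

No FIRST/FOLLOW conflicts found.

Answer: No FIRST/FOLLOW conflicts.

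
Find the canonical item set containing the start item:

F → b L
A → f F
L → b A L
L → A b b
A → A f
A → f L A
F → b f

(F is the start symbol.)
First, augment the grammar with F' → F
I₀ = CLOSURE({ [F' → . F] }):
  [F' → . F] has the dot before F: add [F → . b L], [F → . b f]
No further items can be added.

I₀ = { [F → . b L], [F → . b f], [F' → . F] }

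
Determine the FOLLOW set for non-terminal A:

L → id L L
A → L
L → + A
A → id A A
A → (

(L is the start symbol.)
{ $, '(', '+', 'id' }

In L → + A: A is at the end, add FOLLOW(L)
In A → id A A: A is followed by A, add FIRST(A) \ {ε} = { '(', '+', 'id' }
In A → id A A: A is at the end; this adds FOLLOW(A) to itself — nothing new

The FOLLOW sets referred to above (computed the same way, to a fixed point):
  FOLLOW(L) = { $, '(', '+', 'id' }

Taking the union: FOLLOW(A) = { $, '(', '+', 'id' }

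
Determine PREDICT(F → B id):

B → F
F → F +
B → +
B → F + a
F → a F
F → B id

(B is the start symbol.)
PREDICT(F → B id) = (FIRST(RHS) \ {ε}) ∪ (FOLLOW(F) if ε ∈ FIRST(RHS), i.e. RHS ⇒* ε)
FIRST(B) = { '+', 'a' }
FIRST(B id) = { '+', 'a' }
ε ∉ FIRST(B id), so FOLLOW(F) is not added.
PREDICT(F → B id) = { '+', 'a' }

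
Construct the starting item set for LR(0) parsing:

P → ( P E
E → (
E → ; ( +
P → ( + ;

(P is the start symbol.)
{ [P → . ( + ;], [P → . ( P E], [P' → . P] }

First, augment the grammar with P' → P
I₀ = CLOSURE({ [P' → . P] }):
  [P' → . P] has the dot before P: add [P → . ( P E], [P → . ( + ;]
No further items can be added.

I₀ = { [P → . ( + ;], [P → . ( P E], [P' → . P] }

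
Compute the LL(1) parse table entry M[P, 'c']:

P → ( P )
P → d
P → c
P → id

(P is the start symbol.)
P → c

To find M[P, 'c'], we find productions for P where 'c' is in the predict set (PREDICT(N → α) = (FIRST(α) \ {ε}) ∪ (FOLLOW(N) if α ⇒* ε)).

P → ( P ): PREDICT = { '(' }
P → d: PREDICT = { 'd' }
P → c: PREDICT = { 'c' }
  'c' is in predict set, so this production goes in M[P, 'c']
P → id: PREDICT = { 'id' }

M[P, 'c'] = P → c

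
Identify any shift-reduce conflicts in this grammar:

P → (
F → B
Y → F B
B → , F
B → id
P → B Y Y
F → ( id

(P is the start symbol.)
No shift-reduce conflicts

Augment with P' → P and build the canonical LR(0) collection (I0 = CLOSURE({[P' → . P]}), then GOTO on every symbol after a dot until no new states appear). It has 14 states:
  I0: { [B → . , F], [B → . id], [P → . (], [P → . B Y Y], [P' → . P] }  — shift
  I1: { [P → ( .] }  — reduce
  I2: { [B → , . F], [B → . , F], [B → . id], [F → . ( id], [F → . B] }  — shift
  I3: { [B → . , F], [B → . id], [F → . ( id], [F → . B], [P → B . Y Y], [Y → . F B] }  — shift
  I4: { [P' → P .] }  — accept
  I5: { [B → id .] }  — reduce
  I6: { [F → ( . id] }  — shift
  I7: { [F → B .] }  — reduce
  I8: { [B → . , F], [B → . id], [Y → F . B] }  — shift
  I9: { [B → . , F], [B → . id], [F → . ( id], [F → . B], [P → B Y . Y], [Y → . F B] }  — shift
  I10: { [P → B Y Y .] }  — reduce
  I11: { [Y → F B .] }  — reduce
  I12: { [F → ( id .] }  — reduce
  I13: { [B → , F .] }  — reduce

No state contains both a complete item and a shift item.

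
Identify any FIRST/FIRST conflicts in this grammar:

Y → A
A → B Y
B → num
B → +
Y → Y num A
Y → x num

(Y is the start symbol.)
FIRST sets of the non-terminals at (or reachable through a nullable prefix from) the front of some alternative:
  FIRST(A) = { '+', 'num' }
  FIRST(Y) = { '+', 'num', 'x' }

Productions for Y:
  Y → A: FIRST = { '+', 'num' }
  Y → Y num A: FIRST = { '+', 'num', 'x' }
  Y → x num: FIRST = { 'x' }
Productions for B:
  B → num: FIRST = { 'num' }
  B → +: FIRST = { '+' }
A has only one production, so no FIRST/FIRST conflict is possible there.

Conflict for Y: Y → A and Y → Y num A
  Overlap: { '+', 'num' }
Conflict for Y: Y → Y num A and Y → x num
  Overlap: { 'x' }

Answer: Yes. Y → A / Y → Y num A on { '+', 'num' }; Y → Y num A / Y → x num on { 'x' }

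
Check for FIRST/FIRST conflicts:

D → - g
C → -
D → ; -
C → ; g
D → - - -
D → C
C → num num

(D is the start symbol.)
Yes. D → '-' g / D → '-' '-' '-' on { '-' }; D → '-' g / D → C on { '-' }; D → ';' '-' / D → C on { ';' }; D → '-' '-' '-' / D → C on { '-' }

FIRST sets of the non-terminals at (or reachable through a nullable prefix from) the front of some alternative:
  FIRST(C) = { '-', ';', 'num' }

Productions for D:
  D → - g: FIRST = { '-' }
  D → ; -: FIRST = { ';' }
  D → - - -: FIRST = { '-' }
  D → C: FIRST = { '-', ';', 'num' }
Productions for C:
  C → -: FIRST = { '-' }
  C → ; g: FIRST = { ';' }
  C → num num: FIRST = { 'num' }

Conflict for D: D → - g and D → - - -
  Overlap: { '-' }
Conflict for D: D → - g and D → C
  Overlap: { '-' }
Conflict for D: D → ; - and D → C
  Overlap: { ';' }
Conflict for D: D → - - - and D → C
  Overlap: { '-' }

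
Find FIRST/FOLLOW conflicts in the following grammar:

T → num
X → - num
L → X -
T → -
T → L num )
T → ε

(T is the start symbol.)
No FIRST/FOLLOW conflicts.

A FIRST/FOLLOW conflict occurs when a non-terminal N has a nullable alternative N → β (β ⇒* ε) and another alternative N → α with FIRST(α) ∩ FOLLOW(N) ≠ ∅: on such a lookahead the parser cannot decide between expanding α and letting N vanish via β.

Nullable non-terminals: T.
FIRST sets used below: FIRST(L) = { '-' }

T: nullable alternative(s) T → ε; FOLLOW(T) = { $ }
  T → num: FIRST \ {ε} = { 'num' } — disjoint from FOLLOW(T)
  T → -: FIRST \ {ε} = { '-' } — disjoint from FOLLOW(T)
  T → L num ): FIRST \ {ε} = { '-' } — disjoint from FOLLOW(T)
  T → ε: FIRST \ {ε} = { } — this is the only nullable alternative, skip

L, X have no nullable alternative, so no FIRST/FOLLOW check is needed there.

No FIRST/FOLLOW conflicts found.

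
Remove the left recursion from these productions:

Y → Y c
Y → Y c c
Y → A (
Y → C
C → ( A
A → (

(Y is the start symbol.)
Y → A ( Y'
Y → C Y'
Y' → c Y'
Y' → c c Y'
Y' → ε
C → ( A
A → (

Y is directly left-recursive. The standard transformation for
  A → A α₁ | ... | A α_m | β₁ | ... | β_n
is
  A  → β₁ A' | ... | β_n A'
  A' → α₁ A' | ... | α_m A' | ε

Y → A ( becomes Y → A ( Y'
Y → C becomes Y → C Y'
Y → Y c becomes Y' → c Y'
Y → Y c c becomes Y' → c c Y'
Add Y' → ε

Productions for other non-terminals are unchanged:
  C → ( A
  A → (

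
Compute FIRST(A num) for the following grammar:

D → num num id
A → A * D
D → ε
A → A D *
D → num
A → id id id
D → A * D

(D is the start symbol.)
{ 'id' }

FIRST sets of the non-terminals involved (from the grammar, by fixed-point iteration):
  FIRST(A) = { 'id' }

To compute FIRST(A num), process the symbols left to right:
Symbol A is a non-terminal. Add FIRST(A) \ {ε} = { 'id' }
A is not nullable (ε ∉ FIRST(A)), so stop here.
FIRST(A num) = { 'id' }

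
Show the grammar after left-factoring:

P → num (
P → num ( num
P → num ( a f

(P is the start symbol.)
Left-factoring transforms A → αβ₁ | αβ₂ into A → αA' and A' → β₁ | β₂
(α is the longest common prefix among the alternatives). Repeat until
no nonterminal has two alternatives with a common prefix.

Round 1: P has alternatives sharing prefix 'num ('. Introduce P': P → num ( P'
  Add: P' → ε
  Add: P' → num
  Add: P' → a f

No remaining common prefixes — done.

Resulting grammar:
P → num ( P'
P' → ε
P' → num
P' → a f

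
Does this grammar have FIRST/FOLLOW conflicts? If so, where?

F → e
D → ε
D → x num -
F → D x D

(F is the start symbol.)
Nullable non-terminals: D.

D: nullable alternative(s) D → ε; FOLLOW(D) = { $, 'x' }
  D → ε: FIRST \ {ε} = { } — this is the only nullable alternative, skip
  D → x num -: FIRST \ {ε} = { 'x' } — overlaps FOLLOW(D) on { 'x' }: CONFLICT

F has no nullable alternative, so no FIRST/FOLLOW check is needed there.

So the grammar has 1 FIRST/FOLLOW conflict (marked CONFLICT above).

Answer: Yes. D → x num '-' with FOLLOW(D) on { 'x' }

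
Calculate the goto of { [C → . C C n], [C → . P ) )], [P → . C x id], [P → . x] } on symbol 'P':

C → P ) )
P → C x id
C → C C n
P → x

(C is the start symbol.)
GOTO(I, 'P') = CLOSURE({ [A → αX.β] : [A → α.Xβ] ∈ I, X = 'P' })

Items with dot before 'P', with the dot advanced:
  [C → . P ) )] → [C → P . ) )]
Closure adds nothing (no advanced item has the dot before a non-terminal).

GOTO = { [C → P . ) )] }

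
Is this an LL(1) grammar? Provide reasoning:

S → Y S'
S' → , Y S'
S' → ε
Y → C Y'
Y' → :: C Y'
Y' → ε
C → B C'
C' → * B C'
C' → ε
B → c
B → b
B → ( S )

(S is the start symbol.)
Yes, the grammar is LL(1).

Relevant sets:
  FOLLOW(S') = { $, ')' }
  FOLLOW(Y') = { $, ')', ',' }
  FOLLOW(C') = { $, ')', ',', '::' }

For S':
  PREDICT(S' → ',' Y S') = { ',' }
  PREDICT(S' → ε) = { $, ')' }
For Y':
  PREDICT(Y' → :: C Y') = { '::' }
  PREDICT(Y' → ε) = { $, ')', ',' }
For C':
  PREDICT(C' → '*' B C') = { '*' }
  PREDICT(C' → ε) = { $, ')', ',', '::' }
For B:
  PREDICT(B → c) = { 'c' }
  PREDICT(B → b) = { 'b' }
  PREDICT(B → '(' S ')') = { '(' }
S, Y, C have a single production, so nothing to check there.

All predict sets are disjoint. The grammar IS LL(1).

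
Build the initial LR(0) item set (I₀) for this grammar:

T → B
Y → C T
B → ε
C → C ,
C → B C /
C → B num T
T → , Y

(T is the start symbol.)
First, augment the grammar with T' → T
I₀ = CLOSURE({ [T' → . T] }):
  [T' → . T] has the dot before T: add [T → . B], [T → . , Y]
  [T → . B] has the dot before B: add [B → .]
No further items can be added.

I₀ = { [B → .], [T → . , Y], [T → . B], [T' → . T] }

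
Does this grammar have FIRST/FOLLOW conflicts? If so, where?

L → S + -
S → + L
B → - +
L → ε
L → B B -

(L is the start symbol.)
Nullable non-terminals: L.
FIRST sets used below: FIRST(S) = { '+' }, FIRST(B) = { '-' }

L: nullable alternative(s) L → ε; FOLLOW(L) = { $, '+' }
  L → S + -: FIRST \ {ε} = { '+' } — overlaps FOLLOW(L) on { '+' }: CONFLICT
  L → ε: FIRST \ {ε} = { } — this is the only nullable alternative, skip
  L → B B -: FIRST \ {ε} = { '-' } — disjoint from FOLLOW(L)

B, S have no nullable alternative, so no FIRST/FOLLOW check is needed there.

So the grammar has 1 FIRST/FOLLOW conflict (marked CONFLICT above).

Answer: Yes. L → S '+' '-' with FOLLOW(L) on { '+' }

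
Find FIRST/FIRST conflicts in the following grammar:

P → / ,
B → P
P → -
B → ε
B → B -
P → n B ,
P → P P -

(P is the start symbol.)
Yes. P → '/' ',' / P → P P '-' on { '/' }; P → '-' / P → P P '-' on { '-' }; P → n B ',' / P → P P '-' on { 'n' }; B → P / B → B '-' on { '-', '/', 'n' }

A FIRST/FIRST conflict occurs when two productions N → α and N → β for the same non-terminal have FIRST(α) ∩ FIRST(β) ≠ ∅ (with ε ∈ FIRST of a nullable right-hand side, so two nullable alternatives also conflict).

FIRST sets of the non-terminals at (or reachable through a nullable prefix from) the front of some alternative:
  FIRST(P) = { '-', '/', 'n' }
  FIRST(B) = { '-', '/', 'n', ε }

Productions for P:
  P → / ,: FIRST = { '/' }
  P → -: FIRST = { '-' }
  P → n B ,: FIRST = { 'n' }
  P → P P -: FIRST = { '-', '/', 'n' }
Productions for B:
  B → P: FIRST = { '-', '/', 'n' }
  B → ε: FIRST = { ε }
  B → B -: FIRST = { '-', '/', 'n' }

Conflict for P: P → / , and P → P P -
  Overlap: { '/' }
Conflict for P: P → - and P → P P -
  Overlap: { '-' }
Conflict for P: P → n B , and P → P P -
  Overlap: { 'n' }
Conflict for B: B → P and B → B -
  Overlap: { '-', '/', 'n' }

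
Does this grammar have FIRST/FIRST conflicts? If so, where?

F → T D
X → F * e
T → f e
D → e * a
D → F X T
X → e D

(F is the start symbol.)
A FIRST/FIRST conflict occurs when two productions N → α and N → β for the same non-terminal have FIRST(α) ∩ FIRST(β) ≠ ∅ (with ε ∈ FIRST of a nullable right-hand side, so two nullable alternatives also conflict).

FIRST sets of the non-terminals at (or reachable through a nullable prefix from) the front of some alternative:
  FIRST(F) = { 'f' }

Productions for X:
  X → F * e: FIRST = { 'f' }
  X → e D: FIRST = { 'e' }
Productions for D:
  D → e * a: FIRST = { 'e' }
  D → F X T: FIRST = { 'f' }
F, T have only one production, so no FIRST/FIRST conflict is possible there.

All alternatives of each non-terminal have pairwise disjoint FIRST sets.

Answer: No FIRST/FIRST conflicts.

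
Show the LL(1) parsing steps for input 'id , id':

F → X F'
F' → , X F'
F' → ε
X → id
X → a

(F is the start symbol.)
LL(1) parsing maintains a stack (initially the start symbol over $) and the input. At each step: if the stack top is a terminal, match it against the current input token; if it is a non-terminal N, replace it with the RHS of M[N, lookahead] (the unique production whose predict set contains the lookahead).

Stack is shown with the top on the left.

Stack     Input      Action
---------------------------
F $       id , id $  output F → X F'
X F' $    id , id $  output X → id
id F' $   id , id $  match 'id'
F' $      , id $     output F' → , X F'
, X F' $  , id $     match ','
X F' $    id $       output X → id
id F' $   id $       match 'id'
F' $      $          output F' → ε
$         $          accept

The string is accepted.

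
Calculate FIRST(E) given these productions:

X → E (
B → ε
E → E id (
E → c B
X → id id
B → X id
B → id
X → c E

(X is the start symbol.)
{ 'c' }

To compute FIRST(E), examine every production with E on the left-hand side, reading each right-hand side left to right until a non-nullable symbol is reached.

From E → E id (:
  - E is the symbol being defined: contributes nothing new
    E is not nullable, so stop
From E → c B:
  - c is a terminal: add 'c' and stop

Collecting: FIRST(E) = { 'c' }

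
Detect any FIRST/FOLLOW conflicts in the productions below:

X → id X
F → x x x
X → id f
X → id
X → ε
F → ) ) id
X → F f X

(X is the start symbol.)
A FIRST/FOLLOW conflict occurs when a non-terminal N has a nullable alternative N → β (β ⇒* ε) and another alternative N → α with FIRST(α) ∩ FOLLOW(N) ≠ ∅: on such a lookahead the parser cannot decide between expanding α and letting N vanish via β.

Nullable non-terminals: X.
FIRST sets used below: FIRST(F) = { ')', 'x' }

X: nullable alternative(s) X → ε; FOLLOW(X) = { $ }
  X → id X: FIRST \ {ε} = { 'id' } — disjoint from FOLLOW(X)
  X → id f: FIRST \ {ε} = { 'id' } — disjoint from FOLLOW(X)
  X → id: FIRST \ {ε} = { 'id' } — disjoint from FOLLOW(X)
  X → ε: FIRST \ {ε} = { } — this is the only nullable alternative, skip
  X → F f X: FIRST \ {ε} = { ')', 'x' } — disjoint from FOLLOW(X)

F has no nullable alternative, so no FIRST/FOLLOW check is needed there.

No FIRST/FOLLOW conflicts found.

Answer: No FIRST/FOLLOW conflicts.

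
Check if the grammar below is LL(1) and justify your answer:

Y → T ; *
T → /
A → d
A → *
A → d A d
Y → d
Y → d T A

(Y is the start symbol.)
No. Predict set conflict for Y: { 'd' }

A grammar is LL(1) if for each non-terminal N with multiple productions, the predict sets of those productions are pairwise disjoint, where PREDICT(N → α) = (FIRST(α) \ {ε}) ∪ (FOLLOW(N) if α ⇒* ε).

Relevant sets:
  FIRST(T) = { '/' }

For Y:
  PREDICT(Y → T ';' '*') = { '/' }
  PREDICT(Y → d) = { 'd' }
  PREDICT(Y → d T A) = { 'd' }
For A:
  PREDICT(A → d) = { 'd' }
  PREDICT(A → '*') = { '*' }
  PREDICT(A → d A d) = { 'd' }
T has a single production, so nothing to check there.

Conflict found: Predict set conflict for Y: { 'd' }
The grammar is NOT LL(1).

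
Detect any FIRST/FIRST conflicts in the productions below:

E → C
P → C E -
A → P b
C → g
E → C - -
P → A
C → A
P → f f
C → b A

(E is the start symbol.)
Yes. E → C / E → C '-' '-' on { 'b', 'f', 'g' }; P → C E '-' / P → A on { 'b', 'f', 'g' }; P → C E '-' / P → f f on { 'f' }; P → A / P → f f on { 'f' }; C → g / C → A on { 'g' }; C → A / C → b A on { 'b' }

FIRST sets of the non-terminals at (or reachable through a nullable prefix from) the front of some alternative:
  FIRST(C) = { 'b', 'f', 'g' }
  FIRST(A) = { 'b', 'f', 'g' }

Productions for E:
  E → C: FIRST = { 'b', 'f', 'g' }
  E → C - -: FIRST = { 'b', 'f', 'g' }
Productions for P:
  P → C E -: FIRST = { 'b', 'f', 'g' }
  P → A: FIRST = { 'b', 'f', 'g' }
  P → f f: FIRST = { 'f' }
Productions for C:
  C → g: FIRST = { 'g' }
  C → A: FIRST = { 'b', 'f', 'g' }
  C → b A: FIRST = { 'b' }
A has only one production, so no FIRST/FIRST conflict is possible there.

Conflict for E: E → C and E → C - -
  Overlap: { 'b', 'f', 'g' }
Conflict for P: P → C E - and P → A
  Overlap: { 'b', 'f', 'g' }
Conflict for P: P → C E - and P → f f
  Overlap: { 'f' }
Conflict for P: P → A and P → f f
  Overlap: { 'f' }
Conflict for C: C → g and C → A
  Overlap: { 'g' }
Conflict for C: C → A and C → b A
  Overlap: { 'b' }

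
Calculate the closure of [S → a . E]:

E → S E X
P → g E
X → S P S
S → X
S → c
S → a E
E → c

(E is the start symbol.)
Start with: [S → a . E]
  [S → a . E] has the dot before E: add [E → . S E X], [E → . c]
  [E → . S E X] has the dot before S: add [S → . X], [S → . c], [S → . a E]
  [S → . X] has the dot before X: add [X → . S P S]
No further items can be added.

CLOSURE = { [E → . S E X], [E → . c], [S → . X], [S → . a E], [S → . c], [S → a . E], [X → . S P S] }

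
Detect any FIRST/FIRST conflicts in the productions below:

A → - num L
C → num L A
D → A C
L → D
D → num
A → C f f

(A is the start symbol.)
A FIRST/FIRST conflict occurs when two productions N → α and N → β for the same non-terminal have FIRST(α) ∩ FIRST(β) ≠ ∅ (with ε ∈ FIRST of a nullable right-hand side, so two nullable alternatives also conflict).

FIRST sets of the non-terminals at (or reachable through a nullable prefix from) the front of some alternative:
  FIRST(C) = { 'num' }
  FIRST(A) = { '-', 'num' }

Productions for A:
  A → - num L: FIRST = { '-' }
  A → C f f: FIRST = { 'num' }
Productions for D:
  D → A C: FIRST = { '-', 'num' }
  D → num: FIRST = { 'num' }
C, L have only one production, so no FIRST/FIRST conflict is possible there.

Conflict for D: D → A C and D → num
  Overlap: { 'num' }

Answer: Yes. D → A C / D → num on { 'num' }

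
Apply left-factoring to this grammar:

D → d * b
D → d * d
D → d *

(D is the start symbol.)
Left-factoring transforms A → αβ₁ | αβ₂ into A → αA' and A' → β₁ | β₂
(α is the longest common prefix among the alternatives). Repeat until
no nonterminal has two alternatives with a common prefix.

Round 1: D has alternatives sharing prefix 'd *'. Introduce D': D → d * D'
  Add: D' → b
  Add: D' → d
  Add: D' → ε

No remaining common prefixes — done.

Resulting grammar:
D → d * D'
D' → b
D' → d
D' → ε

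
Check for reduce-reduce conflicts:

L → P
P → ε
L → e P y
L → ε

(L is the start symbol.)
Yes — I0: [L → .] vs [P → .]

A reduce-reduce conflict occurs when an LR(0) state has two complete items [A → α .] and [B → β .] — both call for a reduction, and with no lookahead the parser cannot choose between them.

Augment with L' → L and build the canonical LR(0) collection (I0 = CLOSURE({[L' → . L]}), then GOTO on every symbol after a dot until no new states appear). It has 6 states:
  I0: { [L → . P], [L → . e P y], [L → .], [L' → . L], [P → .] }  — shift, 2 reduces
  I1: { [L' → L .] }  — accept
  I2: { [L → P .] }  — reduce
  I3: { [L → e . P y], [P → .] }  — reduce
  I4: { [L → e P . y] }  — shift
  I5: { [L → e P y .] }  — reduce

I0 contains complete items [L → .], [P → .] — reduce-reduce conflict.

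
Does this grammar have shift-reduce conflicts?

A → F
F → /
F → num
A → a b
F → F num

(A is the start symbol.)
Augment with A' → A and build the canonical LR(0) collection (I0 = CLOSURE({[A' → . A]}), then GOTO on every symbol after a dot until no new states appear). It has 8 states:
  I0: { [A → . F], [A → . a b], [A' → . A], [F → . /], [F → . F num], [F → . num] }  — shift
  I1: { [F → / .] }  — reduce
  I2: { [A' → A .] }  — accept
  I3: { [A → F .], [F → F . num] }  — shift, reduce
  I4: { [A → a . b] }  — shift
  I5: { [F → num .] }  — reduce
  I6: { [A → a b .] }  — reduce
  I7: { [F → F num .] }  — reduce

I3 contains reduce item [A → F .] and shift item [F → F . num] — shift-reduce conflict.

Answer: Yes — I3: [A → F .] vs [F → F . num]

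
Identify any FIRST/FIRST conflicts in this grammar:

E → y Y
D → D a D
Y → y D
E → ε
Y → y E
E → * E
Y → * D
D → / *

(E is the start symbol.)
FIRST sets of the non-terminals at (or reachable through a nullable prefix from) the front of some alternative:
  FIRST(D) = { '/' }

Productions for E:
  E → y Y: FIRST = { 'y' }
  E → ε: FIRST = { ε }
  E → * E: FIRST = { '*' }
Productions for D:
  D → D a D: FIRST = { '/' }
  D → / *: FIRST = { '/' }
Productions for Y:
  Y → y D: FIRST = { 'y' }
  Y → y E: FIRST = { 'y' }
  Y → * D: FIRST = { '*' }

Conflict for D: D → D a D and D → / *
  Overlap: { '/' }
Conflict for Y: Y → y D and Y → y E
  Overlap: { 'y' }

Answer: Yes. D → D a D / D → '/' '*' on { '/' }; Y → y D / Y → y E on { 'y' }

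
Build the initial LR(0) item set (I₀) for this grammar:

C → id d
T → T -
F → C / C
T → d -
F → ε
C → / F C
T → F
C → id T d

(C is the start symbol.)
{ [C → . / F C], [C → . id T d], [C → . id d], [C' → . C] }

First, augment the grammar with C' → C
I₀ = CLOSURE({ [C' → . C] }):
  [C' → . C] has the dot before C: add [C → . id d], [C → . / F C], [C → . id T d]
No further items can be added.

I₀ = { [C → . / F C], [C → . id T d], [C → . id d], [C' → . C] }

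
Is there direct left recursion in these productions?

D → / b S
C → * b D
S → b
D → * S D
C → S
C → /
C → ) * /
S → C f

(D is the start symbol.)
No direct left recursion

Direct left recursion occurs when N → N α for some non-terminal N (the right-hand side begins with the left-hand side itself).

D → / b S: starts with '/'
C → * b D: starts with '*'
S → b: starts with b
D → * S D: starts with '*'
C → S: starts with S
C → /: starts with '/'
C → ) * /: starts with ')'
S → C f: starts with C

No direct left recursion found.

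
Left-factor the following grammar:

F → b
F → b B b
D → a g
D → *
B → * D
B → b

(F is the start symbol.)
Left-factoring transforms A → αβ₁ | αβ₂ into A → αA' and A' → β₁ | β₂
(α is the longest common prefix among the alternatives). Repeat until
no nonterminal has two alternatives with a common prefix.

Round 1: F has alternatives sharing prefix 'b'. Introduce F': F → b F'
  Add: F' → ε
  Add: F' → B b

No remaining common prefixes — done.

Resulting grammar:
F → b F'
F' → ε
F' → B b
D → a g
D → *
B → * D
B → b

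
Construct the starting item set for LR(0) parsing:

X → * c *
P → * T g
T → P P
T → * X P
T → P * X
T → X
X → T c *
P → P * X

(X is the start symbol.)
{ [P → . * T g], [P → . P * X], [T → . * X P], [T → . P * X], [T → . P P], [T → . X], [X → . * c *], [X → . T c *], [X' → . X] }

First, augment the grammar with X' → X
I₀ = CLOSURE({ [X' → . X] }):
  [X' → . X] has the dot before X: add [X → . * c *], [X → . T c *]
  [X → . T c *] has the dot before T: add [T → . P P], [T → . * X P], [T → . P * X], [T → . X]
  [T → . P P] has the dot before P: add [P → . * T g], [P → . P * X]
No further items can be added.

I₀ = { [P → . * T g], [P → . P * X], [T → . * X P], [T → . P * X], [T → . P P], [T → . X], [X → . * c *], [X → . T c *], [X' → . X] }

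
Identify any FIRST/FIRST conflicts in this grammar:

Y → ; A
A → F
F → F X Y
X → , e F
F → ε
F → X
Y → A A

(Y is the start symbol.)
A FIRST/FIRST conflict occurs when two productions N → α and N → β for the same non-terminal have FIRST(α) ∩ FIRST(β) ≠ ∅ (with ε ∈ FIRST of a nullable right-hand side, so two nullable alternatives also conflict).

FIRST sets of the non-terminals at (or reachable through a nullable prefix from) the front of some alternative:
  FIRST(A) = { ',', ε }
  FIRST(F) = { ',', ε }
  FIRST(X) = { ',' }

Productions for Y:
  Y → ; A: FIRST = { ';' }
  Y → A A: FIRST = { ',', ε }
Productions for F:
  F → F X Y: FIRST = { ',' }
  F → ε: FIRST = { ε }
  F → X: FIRST = { ',' }
A, X have only one production, so no FIRST/FIRST conflict is possible there.

Conflict for F: F → F X Y and F → X
  Overlap: { ',' }

Answer: Yes. F → F X Y / F → X on { ',' }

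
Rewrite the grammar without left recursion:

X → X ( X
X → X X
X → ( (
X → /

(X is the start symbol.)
X is directly left-recursive. The standard transformation for
  A → A α₁ | ... | A α_m | β₁ | ... | β_n
is
  A  → β₁ A' | ... | β_n A'
  A' → α₁ A' | ... | α_m A' | ε

X → ( ( becomes X → ( ( X'
X → / becomes X → / X'
X → X ( X becomes X' → ( X X'
X → X X becomes X' → X X'
Add X' → ε

Resulting grammar:
X → ( ( X'
X → / X'
X' → ( X X'
X' → X X'
X' → ε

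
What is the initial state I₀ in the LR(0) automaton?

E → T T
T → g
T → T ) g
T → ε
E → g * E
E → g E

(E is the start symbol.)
{ [E → . T T], [E → . g * E], [E → . g E], [E' → . E], [T → . T ) g], [T → . g], [T → .] }

First, augment the grammar with E' → E
I₀ = CLOSURE({ [E' → . E] }):
  [E' → . E] has the dot before E: add [E → . T T], [E → . g * E], [E → . g E]
  [E → . T T] has the dot before T: add [T → . g], [T → . T ) g], [T → .]
No further items can be added.

I₀ = { [E → . T T], [E → . g * E], [E → . g E], [E' → . E], [T → . T ) g], [T → . g], [T → .] }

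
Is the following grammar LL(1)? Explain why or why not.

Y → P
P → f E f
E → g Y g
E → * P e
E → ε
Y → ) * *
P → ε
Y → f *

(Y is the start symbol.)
A grammar is LL(1) if for each non-terminal N with multiple productions, the predict sets of those productions are pairwise disjoint, where PREDICT(N → α) = (FIRST(α) \ {ε}) ∪ (FOLLOW(N) if α ⇒* ε).

Relevant sets:
  FIRST(P) = { 'f', ε }
  FOLLOW(Y) = { $, 'g' }
  FOLLOW(P) = { $, 'e', 'g' }
  FOLLOW(E) = { 'f' }

For Y:
  PREDICT(Y → P) = { $, 'f', 'g' }
  PREDICT(Y → ')' '*' '*') = { ')' }
  PREDICT(Y → f '*') = { 'f' }
For P:
  PREDICT(P → f E f) = { 'f' }
  PREDICT(P → ε) = { $, 'e', 'g' }
For E:
  PREDICT(E → g Y g) = { 'g' }
  PREDICT(E → '*' P e) = { '*' }
  PREDICT(E → ε) = { 'f' }

Conflict found: Predict set conflict for Y: { 'f' }
The grammar is NOT LL(1).

Answer: No. Predict set conflict for Y: { 'f' }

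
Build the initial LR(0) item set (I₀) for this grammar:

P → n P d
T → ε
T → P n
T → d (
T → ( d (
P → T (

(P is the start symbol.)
First, augment the grammar with P' → P
I₀ = CLOSURE({ [P' → . P] }):
  [P' → . P] has the dot before P: add [P → . n P d], [P → . T (]
  [P → . T (] has the dot before T: add [T → .], [T → . P n], [T → . d (], [T → . ( d (]
No further items can be added.

I₀ = { [P → . T (], [P → . n P d], [P' → . P], [T → . ( d (], [T → . P n], [T → . d (], [T → .] }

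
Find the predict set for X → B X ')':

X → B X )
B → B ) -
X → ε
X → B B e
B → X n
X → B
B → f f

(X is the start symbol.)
PREDICT(X → B X ')') = (FIRST(RHS) \ {ε}) ∪ (FOLLOW(X) if ε ∈ FIRST(RHS), i.e. RHS ⇒* ε)
FIRST(B) = { 'f', 'n' }
FIRST(B X ')') = { 'f', 'n' }
ε ∉ FIRST(B X ')'), so FOLLOW(X) is not added.
PREDICT(X → B X ')') = { 'f', 'n' }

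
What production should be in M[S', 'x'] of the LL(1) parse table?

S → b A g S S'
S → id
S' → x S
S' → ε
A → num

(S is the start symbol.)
S' → x S, S' → ε

To find M[S', 'x'], we find productions for S' where 'x' is in the predict set (PREDICT(N → α) = (FIRST(α) \ {ε}) ∪ (FOLLOW(N) if α ⇒* ε)).

Relevant sets:
  FOLLOW(S') = { $, 'x' }

S' → x S: PREDICT = { 'x' }
  'x' is in predict set, so this production goes in M[S', 'x']
S' → ε: PREDICT = { $, 'x' }
  'x' is in predict set, so this production goes in M[S', 'x']

M[S', 'x'] = S' → x S, S' → ε  (a multiply-defined cell — the grammar is not LL(1))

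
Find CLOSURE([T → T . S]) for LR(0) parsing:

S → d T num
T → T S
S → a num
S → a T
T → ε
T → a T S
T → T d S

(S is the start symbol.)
To compute CLOSURE, for each item [A → α.Bβ] where B is a non-terminal, add [B → .γ] for all productions B → γ; repeat for the newly added items until nothing changes.

Start with: [T → T . S]
  [T → T . S] has the dot before S: add [S → . d T num], [S → . a num], [S → . a T]
No further items can be added.

CLOSURE = { [S → . a T], [S → . a num], [S → . d T num], [T → T . S] }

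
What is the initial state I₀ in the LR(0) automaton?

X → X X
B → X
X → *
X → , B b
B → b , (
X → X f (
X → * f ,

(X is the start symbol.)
First, augment the grammar with X' → X
I₀ = CLOSURE({ [X' → . X] }):
  [X' → . X] has the dot before X: add [X → . X X], [X → . *], [X → . , B b], [X → . X f (], [X → . * f ,]
No further items can be added.

I₀ = { [X → . * f ,], [X → . *], [X → . , B b], [X → . X X], [X → . X f (], [X' → . X] }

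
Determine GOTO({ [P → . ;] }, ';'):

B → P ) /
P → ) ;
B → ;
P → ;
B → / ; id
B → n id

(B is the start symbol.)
{ [P → ; .] }

GOTO(I, ';') = CLOSURE({ [A → αX.β] : [A → α.Xβ] ∈ I, X = ';' })

Items with dot before ';', with the dot advanced:
  [P → . ;] → [P → ; .]
Closure adds nothing (no advanced item has the dot before a non-terminal).

GOTO = { [P → ; .] }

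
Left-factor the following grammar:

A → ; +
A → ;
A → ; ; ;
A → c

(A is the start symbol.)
Left-factoring transforms A → αβ₁ | αβ₂ into A → αA' and A' → β₁ | β₂
(α is the longest common prefix among the alternatives). Repeat until
no nonterminal has two alternatives with a common prefix.

Round 1: A has alternatives sharing prefix ';'. Introduce A': A → ; A'
  Add: A' → +
  Add: A' → ε
  Add: A' → ; ;

No remaining common prefixes — done.

Resulting grammar:
A → ; A'
A' → +
A' → ε
A' → ; ;
A → c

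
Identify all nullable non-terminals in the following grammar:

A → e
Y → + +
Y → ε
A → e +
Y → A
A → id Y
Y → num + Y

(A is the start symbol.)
{ 'Y' }

ε-productions: Y → ε
So Y is immediately nullable.
No further non-terminal can be added: every production for the remaining non-terminals contains a terminal or a non-nullable non-terminal.
Nullable = { 'Y' }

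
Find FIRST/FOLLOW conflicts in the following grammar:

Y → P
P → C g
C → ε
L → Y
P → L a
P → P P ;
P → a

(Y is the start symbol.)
A FIRST/FOLLOW conflict occurs when a non-terminal N has a nullable alternative N → β (β ⇒* ε) and another alternative N → α with FIRST(α) ∩ FOLLOW(N) ≠ ∅: on such a lookahead the parser cannot decide between expanding α and letting N vanish via β.

Nullable non-terminals: C.
C has a nullable alternative but only one production, so nothing to check.

L, P, Y have no nullable alternative, so no FIRST/FOLLOW check is needed there.

No FIRST/FOLLOW conflicts found.

Answer: No FIRST/FOLLOW conflicts.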